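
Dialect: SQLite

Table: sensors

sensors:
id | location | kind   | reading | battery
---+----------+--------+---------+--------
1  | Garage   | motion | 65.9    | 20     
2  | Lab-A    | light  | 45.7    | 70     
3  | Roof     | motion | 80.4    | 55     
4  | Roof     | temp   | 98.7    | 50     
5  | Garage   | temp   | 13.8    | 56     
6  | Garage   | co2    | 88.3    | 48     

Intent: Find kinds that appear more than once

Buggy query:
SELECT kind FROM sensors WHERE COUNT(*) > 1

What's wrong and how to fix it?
Bug: COUNT(*) is an aggregate and cannot be used in WHERE

Fix: GROUP BY kind, then filter groups with HAVING COUNT(*) > 1

Corrected query:
SELECT kind FROM sensors GROUP BY kind HAVING COUNT(*) > 1

Result:
kind  
------
motion
temp  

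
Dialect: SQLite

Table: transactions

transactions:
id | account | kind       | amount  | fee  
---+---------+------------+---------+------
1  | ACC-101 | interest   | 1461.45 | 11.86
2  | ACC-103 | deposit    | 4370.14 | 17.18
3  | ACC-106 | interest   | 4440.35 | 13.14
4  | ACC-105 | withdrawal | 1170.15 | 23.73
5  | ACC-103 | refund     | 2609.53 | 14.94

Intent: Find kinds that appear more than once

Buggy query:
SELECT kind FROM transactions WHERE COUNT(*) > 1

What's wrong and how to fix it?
Bug: COUNT(*) is an aggregate and cannot be used in WHERE

Fix: Group first, then use HAVING for the count condition

Corrected query:
SELECT kind FROM transactions GROUP BY kind HAVING COUNT(*) > 1

Result:
kind    
--------
interest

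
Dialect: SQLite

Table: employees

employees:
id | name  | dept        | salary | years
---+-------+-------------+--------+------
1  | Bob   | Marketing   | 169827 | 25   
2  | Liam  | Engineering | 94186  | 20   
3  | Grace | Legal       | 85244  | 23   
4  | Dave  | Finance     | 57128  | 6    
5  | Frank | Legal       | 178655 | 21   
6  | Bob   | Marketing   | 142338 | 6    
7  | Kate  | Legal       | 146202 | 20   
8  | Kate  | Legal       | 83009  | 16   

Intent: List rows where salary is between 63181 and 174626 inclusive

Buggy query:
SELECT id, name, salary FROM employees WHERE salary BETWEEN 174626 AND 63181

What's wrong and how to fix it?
Bug: The bounds are reversed; BETWEEN a AND b requires a <= b to match anything

Fix: Swap the bounds so the smaller value comes first

Corrected query:
SELECT id, name, salary FROM employees WHERE salary BETWEEN 63181 AND 174626

Result:
id | name  | salary
---+-------+-------
1  | Bob   | 169827
2  | Liam  | 94186 
3  | Grace | 85244 
6  | Bob   | 142338
7  | Kate  | 146202
8  | Kate  | 83009 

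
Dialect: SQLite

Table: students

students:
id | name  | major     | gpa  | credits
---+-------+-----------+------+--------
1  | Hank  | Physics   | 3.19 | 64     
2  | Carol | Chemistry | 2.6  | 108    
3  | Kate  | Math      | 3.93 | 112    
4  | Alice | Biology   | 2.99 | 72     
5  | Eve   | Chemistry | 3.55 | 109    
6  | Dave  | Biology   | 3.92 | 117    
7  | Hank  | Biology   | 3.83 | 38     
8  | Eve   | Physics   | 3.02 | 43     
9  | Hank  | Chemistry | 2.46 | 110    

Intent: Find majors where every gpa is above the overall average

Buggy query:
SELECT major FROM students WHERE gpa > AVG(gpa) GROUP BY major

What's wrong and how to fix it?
Bug: WHERE evaluates per row before aggregation, so AVG() is unavailable

Fix: Compute the overall average in a scalar subquery and compare each group's MIN against it in HAVING

Corrected query:
SELECT major FROM students GROUP BY major HAVING MIN(gpa) > (SELECT AVG(gpa) FROM students)

Result:
major
-----
Math 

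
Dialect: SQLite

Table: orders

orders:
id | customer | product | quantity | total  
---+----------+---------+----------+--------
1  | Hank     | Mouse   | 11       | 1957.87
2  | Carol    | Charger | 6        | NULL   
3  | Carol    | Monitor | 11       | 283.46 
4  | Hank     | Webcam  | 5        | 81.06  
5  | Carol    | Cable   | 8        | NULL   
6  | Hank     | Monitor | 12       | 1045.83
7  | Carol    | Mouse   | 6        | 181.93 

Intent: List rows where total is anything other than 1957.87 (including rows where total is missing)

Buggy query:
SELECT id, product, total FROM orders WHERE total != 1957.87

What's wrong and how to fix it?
Bug: Inequality against NULL is unknown, not true; rows with NULL are dropped

Fix: Add an explicit OR total IS NULL to include the missing-value rows

Corrected query:
SELECT id, product, total FROM orders WHERE total != 1957.87 OR total IS NULL

Result:
id | product | total  
---+---------+--------
2  | Charger | NULL   
3  | Monitor | 283.46 
4  | Webcam  | 81.06  
5  | Cable   | NULL   
6  | Monitor | 1045.83
7  | Mouse   | 181.93 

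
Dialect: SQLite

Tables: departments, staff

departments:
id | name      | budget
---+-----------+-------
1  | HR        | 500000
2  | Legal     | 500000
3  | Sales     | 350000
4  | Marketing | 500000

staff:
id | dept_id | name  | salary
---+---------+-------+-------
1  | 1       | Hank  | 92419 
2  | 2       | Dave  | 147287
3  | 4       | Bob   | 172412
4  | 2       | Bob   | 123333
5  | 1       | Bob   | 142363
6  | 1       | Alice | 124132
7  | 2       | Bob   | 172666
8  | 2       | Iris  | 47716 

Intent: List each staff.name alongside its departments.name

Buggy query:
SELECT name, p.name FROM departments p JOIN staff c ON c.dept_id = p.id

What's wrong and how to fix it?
Bug: Both tables have a 'name' column; the unqualified reference is ambiguous

Fix: Prefix ambiguous columns with the table alias

Corrected query:
SELECT c.name, p.name FROM departments p JOIN staff c ON c.dept_id = p.id

Result:
name  | name     
------+----------
Hank  | HR       
Dave  | Legal    
Bob   | Marketing
Bob   | Legal    
Bob   | HR       
Alice | HR       
Bob   | Legal    
Iris  | Legal    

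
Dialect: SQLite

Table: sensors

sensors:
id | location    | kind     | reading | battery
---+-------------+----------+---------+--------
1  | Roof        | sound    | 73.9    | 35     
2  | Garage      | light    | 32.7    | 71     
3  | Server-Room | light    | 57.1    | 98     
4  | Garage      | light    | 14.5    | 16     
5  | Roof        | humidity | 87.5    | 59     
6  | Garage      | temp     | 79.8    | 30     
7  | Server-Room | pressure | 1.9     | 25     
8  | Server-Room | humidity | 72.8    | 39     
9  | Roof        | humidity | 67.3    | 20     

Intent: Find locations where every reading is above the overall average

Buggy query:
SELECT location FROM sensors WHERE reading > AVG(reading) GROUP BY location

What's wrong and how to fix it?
Bug: AVG() is an aggregate; it can't sit directly in WHERE

Fix: Compute the overall average in a scalar subquery and compare each group's MIN against it in HAVING

Corrected query:
SELECT location FROM sensors GROUP BY location HAVING MIN(reading) > (SELECT AVG(reading) FROM sensors)

Result:
location
--------
Roof    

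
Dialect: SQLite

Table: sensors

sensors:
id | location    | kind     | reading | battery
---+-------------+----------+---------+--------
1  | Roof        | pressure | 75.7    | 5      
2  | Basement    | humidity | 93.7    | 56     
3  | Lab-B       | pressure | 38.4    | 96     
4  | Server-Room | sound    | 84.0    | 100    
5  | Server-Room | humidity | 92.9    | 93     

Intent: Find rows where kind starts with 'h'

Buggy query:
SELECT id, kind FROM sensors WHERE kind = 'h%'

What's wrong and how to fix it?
Bug: '=' compares the literal string including the % character; pattern matching needs LIKE

Fix: Use LIKE for wildcard pattern matching

Corrected query:
SELECT id, kind FROM sensors WHERE kind LIKE 'h%'

Result:
id | kind    
---+---------
2  | humidity
5  | humidity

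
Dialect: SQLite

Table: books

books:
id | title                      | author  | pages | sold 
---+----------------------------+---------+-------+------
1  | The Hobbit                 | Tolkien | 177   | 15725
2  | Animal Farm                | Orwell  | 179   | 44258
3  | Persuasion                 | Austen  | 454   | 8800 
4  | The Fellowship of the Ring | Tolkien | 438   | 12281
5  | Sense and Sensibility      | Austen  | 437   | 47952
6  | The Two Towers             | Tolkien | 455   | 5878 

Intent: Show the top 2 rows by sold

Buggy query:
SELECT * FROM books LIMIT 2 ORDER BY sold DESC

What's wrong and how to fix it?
Bug: ORDER BY cannot follow LIMIT; LIMIT is the final clause

Fix: Swap the clauses: ORDER BY first, then LIMIT

Corrected query:
SELECT * FROM books ORDER BY sold DESC LIMIT 2

Result:
id | title                 | author | pages | sold 
---+-----------------------+--------+-------+------
5  | Sense and Sensibility | Austen | 437   | 47952
2  | Animal Farm           | Orwell | 179   | 44258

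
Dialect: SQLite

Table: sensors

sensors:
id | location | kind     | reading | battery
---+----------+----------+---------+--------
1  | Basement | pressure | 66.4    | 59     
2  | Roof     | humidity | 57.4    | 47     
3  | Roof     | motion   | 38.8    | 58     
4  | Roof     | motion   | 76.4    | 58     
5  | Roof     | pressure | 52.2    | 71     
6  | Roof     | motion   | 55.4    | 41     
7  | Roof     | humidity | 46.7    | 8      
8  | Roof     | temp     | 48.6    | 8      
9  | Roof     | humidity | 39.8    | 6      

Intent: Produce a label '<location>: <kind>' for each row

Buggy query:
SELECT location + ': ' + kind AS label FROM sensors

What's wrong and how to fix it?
Bug: '+' is numeric addition; on text columns SQLite converts them to 0 instead of concatenating

Fix: Replace + with || to concatenate text

Corrected query:
SELECT location || ': ' || kind AS label FROM sensors

Result:
label             
------------------
Basement: pressure
Roof: humidity    
Roof: motion      
Roof: motion      
Roof: pressure    
Roof: motion      
Roof: humidity    
Roof: temp        
Roof: humidity    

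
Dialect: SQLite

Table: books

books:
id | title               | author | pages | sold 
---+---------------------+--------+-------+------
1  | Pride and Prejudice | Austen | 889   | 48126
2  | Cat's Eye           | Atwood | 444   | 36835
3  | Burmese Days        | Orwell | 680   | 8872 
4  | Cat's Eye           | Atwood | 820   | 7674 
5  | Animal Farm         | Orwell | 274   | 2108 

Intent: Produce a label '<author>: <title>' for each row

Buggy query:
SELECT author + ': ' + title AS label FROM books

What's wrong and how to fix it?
Bug: SQLite uses || for string concatenation; + coerces text to numbers (yielding 0)

Fix: Replace + with || to concatenate text

Corrected query:
SELECT author || ': ' || title AS label FROM books

Result:
label                      
---------------------------
Austen: Pride and Prejudice
Atwood: Cat's Eye          
Orwell: Burmese Days       
Atwood: Cat's Eye          
Orwell: Animal Farm        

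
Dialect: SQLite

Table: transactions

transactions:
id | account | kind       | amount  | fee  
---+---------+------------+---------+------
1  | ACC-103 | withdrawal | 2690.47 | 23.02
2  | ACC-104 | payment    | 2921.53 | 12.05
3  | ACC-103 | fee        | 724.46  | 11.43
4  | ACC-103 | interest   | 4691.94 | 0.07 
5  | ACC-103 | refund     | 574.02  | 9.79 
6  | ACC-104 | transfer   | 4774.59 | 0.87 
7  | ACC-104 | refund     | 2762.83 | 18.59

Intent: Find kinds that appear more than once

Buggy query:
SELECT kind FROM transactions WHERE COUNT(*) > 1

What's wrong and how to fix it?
Bug: COUNT(*) is an aggregate and cannot be used in WHERE

Fix: GROUP BY kind, then filter groups with HAVING COUNT(*) > 1

Corrected query:
SELECT kind FROM transactions GROUP BY kind HAVING COUNT(*) > 1

Result:
kind  
------
refund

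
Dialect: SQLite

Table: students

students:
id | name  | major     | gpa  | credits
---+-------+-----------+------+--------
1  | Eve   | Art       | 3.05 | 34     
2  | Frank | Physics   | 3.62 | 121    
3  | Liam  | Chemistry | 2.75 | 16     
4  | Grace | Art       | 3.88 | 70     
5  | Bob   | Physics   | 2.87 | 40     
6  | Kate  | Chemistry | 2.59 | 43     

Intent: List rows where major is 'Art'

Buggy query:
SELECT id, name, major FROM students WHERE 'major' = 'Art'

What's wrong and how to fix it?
Bug: 'major' in single quotes is a string literal, not the column; the comparison is literal-vs-literal and never true

Fix: Remove the quotes around the column name (or use double quotes for an identifier)

Corrected query:
SELECT id, name, major FROM students WHERE major = 'Art'

Result:
id | name  | major
---+-------+------
1  | Eve   | Art  
4  | Grace | Art  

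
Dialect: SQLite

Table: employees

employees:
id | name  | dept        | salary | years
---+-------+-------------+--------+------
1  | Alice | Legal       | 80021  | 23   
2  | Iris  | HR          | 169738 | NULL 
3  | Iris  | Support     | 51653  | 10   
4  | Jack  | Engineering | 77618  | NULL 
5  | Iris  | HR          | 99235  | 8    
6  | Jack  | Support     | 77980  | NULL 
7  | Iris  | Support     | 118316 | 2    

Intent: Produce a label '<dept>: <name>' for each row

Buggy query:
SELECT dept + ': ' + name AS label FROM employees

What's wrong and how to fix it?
Bug: SQLite uses || for string concatenation; + coerces text to numbers (yielding 0)

Fix: Replace + with || to concatenate text

Corrected query:
SELECT dept || ': ' || name AS label FROM employees

Result:
label            
-----------------
Legal: Alice     
HR: Iris         
Support: Iris    
Engineering: Jack
HR: Iris         
Support: Jack    
Support: Iris    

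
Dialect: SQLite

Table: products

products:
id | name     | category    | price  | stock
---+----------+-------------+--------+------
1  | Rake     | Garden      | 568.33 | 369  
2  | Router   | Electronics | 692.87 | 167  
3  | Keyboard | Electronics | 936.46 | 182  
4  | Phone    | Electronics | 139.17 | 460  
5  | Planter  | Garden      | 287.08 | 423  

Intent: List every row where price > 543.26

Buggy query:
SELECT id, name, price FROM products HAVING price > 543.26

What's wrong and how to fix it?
Bug: HAVING filters the output of aggregation, but this query has no GROUP BY and no aggregate functions, so SQLite rejects it (HAVING clause on a non-aggregate query); the condition here is per row

Fix: Replace HAVING with WHERE since the condition applies to individual rows

Corrected query:
SELECT id, name, price FROM products WHERE price > 543.26

Result:
id | name     | price 
---+----------+-------
1  | Rake     | 568.33
2  | Router   | 692.87
3  | Keyboard | 936.46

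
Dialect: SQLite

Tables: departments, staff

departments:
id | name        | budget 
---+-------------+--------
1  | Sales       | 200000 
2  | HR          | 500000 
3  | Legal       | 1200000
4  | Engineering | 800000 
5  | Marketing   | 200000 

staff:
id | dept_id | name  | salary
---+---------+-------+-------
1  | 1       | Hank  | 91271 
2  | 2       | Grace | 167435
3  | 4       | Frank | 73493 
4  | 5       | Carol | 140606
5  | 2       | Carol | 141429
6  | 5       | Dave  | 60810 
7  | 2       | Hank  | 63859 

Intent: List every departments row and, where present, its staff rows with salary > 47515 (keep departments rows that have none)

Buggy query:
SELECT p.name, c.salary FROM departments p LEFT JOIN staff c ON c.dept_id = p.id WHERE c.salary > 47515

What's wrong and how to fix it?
Bug: A WHERE condition on the right-hand table after LEFT JOIN drops unmatched parents

Fix: Move the right-table condition into the ON clause so unmatched parents are kept

Corrected query:
SELECT p.name, c.salary FROM departments p LEFT JOIN staff c ON c.dept_id = p.id AND c.salary > 47515

Result:
name        | salary
------------+-------
Sales       | 91271 
HR          | 63859 
HR          | 141429
HR          | 167435
Legal       | NULL  
Engineering | 73493 
Marketing   | 60810 
Marketing   | 140606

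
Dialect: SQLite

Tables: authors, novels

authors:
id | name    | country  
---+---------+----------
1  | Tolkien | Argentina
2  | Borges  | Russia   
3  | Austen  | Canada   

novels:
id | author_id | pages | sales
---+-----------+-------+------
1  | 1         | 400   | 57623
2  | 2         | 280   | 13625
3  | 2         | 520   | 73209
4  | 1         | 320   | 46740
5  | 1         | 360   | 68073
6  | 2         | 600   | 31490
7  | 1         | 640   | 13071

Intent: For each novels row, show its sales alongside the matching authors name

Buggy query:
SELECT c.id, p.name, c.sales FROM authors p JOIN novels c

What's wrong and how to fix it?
Bug: Missing join condition: each novels row is matched to all authors rows instead of just its own

Fix: Add ON c.author_id = p.id to the JOIN

Corrected query:
SELECT c.id, p.name, c.sales FROM authors p JOIN novels c ON c.author_id = p.id

Result:
id | name    | sales
---+---------+------
1  | Tolkien | 57623
2  | Borges  | 13625
3  | Borges  | 73209
4  | Tolkien | 46740
5  | Tolkien | 68073
6  | Borges  | 31490
7  | Tolkien | 13071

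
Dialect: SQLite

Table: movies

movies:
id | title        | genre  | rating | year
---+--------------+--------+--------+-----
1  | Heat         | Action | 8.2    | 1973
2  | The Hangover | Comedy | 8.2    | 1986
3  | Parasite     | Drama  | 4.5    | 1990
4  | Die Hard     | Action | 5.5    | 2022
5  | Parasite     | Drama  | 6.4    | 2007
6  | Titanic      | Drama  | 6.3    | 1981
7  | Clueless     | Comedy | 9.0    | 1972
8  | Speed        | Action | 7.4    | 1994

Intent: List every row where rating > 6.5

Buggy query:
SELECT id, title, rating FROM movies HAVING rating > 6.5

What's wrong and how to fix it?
Bug: HAVING filters the output of aggregation, but this query has no GROUP BY and no aggregate functions, so SQLite rejects it (HAVING clause on a non-aggregate query); the condition here is per row

Fix: Replace HAVING with WHERE since the condition applies to individual rows

Corrected query:
SELECT id, title, rating FROM movies WHERE rating > 6.5

Result:
id | title        | rating
---+--------------+-------
1  | Heat         | 8.2   
2  | The Hangover | 8.2   
7  | Clueless     | 9     
8  | Speed        | 7.4   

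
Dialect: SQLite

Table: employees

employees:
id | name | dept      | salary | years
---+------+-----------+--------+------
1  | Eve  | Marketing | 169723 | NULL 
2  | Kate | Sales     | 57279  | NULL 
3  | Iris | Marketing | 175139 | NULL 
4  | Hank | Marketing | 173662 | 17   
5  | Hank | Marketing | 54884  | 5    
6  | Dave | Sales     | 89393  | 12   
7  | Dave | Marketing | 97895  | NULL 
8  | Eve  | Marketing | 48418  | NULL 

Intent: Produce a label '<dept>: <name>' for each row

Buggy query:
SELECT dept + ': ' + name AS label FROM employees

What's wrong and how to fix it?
Bug: '+' is numeric addition; on text columns SQLite converts them to 0 instead of concatenating

Fix: Replace + with || to concatenate text

Corrected query:
SELECT dept || ': ' || name AS label FROM employees

Result:
label          
---------------
Marketing: Eve 
Sales: Kate    
Marketing: Iris
Marketing: Hank
Marketing: Hank
Sales: Dave    
Marketing: Dave
Marketing: Eve 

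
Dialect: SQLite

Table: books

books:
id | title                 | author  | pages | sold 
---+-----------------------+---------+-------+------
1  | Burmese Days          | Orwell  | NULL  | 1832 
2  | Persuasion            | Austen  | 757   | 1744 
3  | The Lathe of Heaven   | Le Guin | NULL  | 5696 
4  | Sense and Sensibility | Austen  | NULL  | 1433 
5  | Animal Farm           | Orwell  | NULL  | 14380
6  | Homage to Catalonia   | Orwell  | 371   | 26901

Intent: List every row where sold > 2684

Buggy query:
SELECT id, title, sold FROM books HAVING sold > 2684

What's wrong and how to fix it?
Bug: This is a non-aggregate query (no GROUP BY, no aggregates), so in SQLite the HAVING clause is invalid here; a row-level condition belongs in WHERE

Fix: Replace HAVING with WHERE since the condition applies to individual rows

Corrected query:
SELECT id, title, sold FROM books WHERE sold > 2684

Result:
id | title               | sold 
---+---------------------+------
3  | The Lathe of Heaven | 5696 
5  | Animal Farm         | 14380
6  | Homage to Catalonia | 26901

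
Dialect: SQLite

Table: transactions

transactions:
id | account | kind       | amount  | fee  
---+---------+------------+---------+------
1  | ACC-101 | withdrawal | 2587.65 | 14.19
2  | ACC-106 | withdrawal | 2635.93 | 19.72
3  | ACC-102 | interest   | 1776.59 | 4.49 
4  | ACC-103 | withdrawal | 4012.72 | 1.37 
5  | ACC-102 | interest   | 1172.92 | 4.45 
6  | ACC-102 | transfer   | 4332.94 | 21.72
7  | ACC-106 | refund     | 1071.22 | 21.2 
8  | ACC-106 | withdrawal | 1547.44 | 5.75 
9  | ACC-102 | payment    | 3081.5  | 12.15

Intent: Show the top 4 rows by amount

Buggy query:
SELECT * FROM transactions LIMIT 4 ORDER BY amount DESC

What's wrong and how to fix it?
Bug: LIMIT must come after ORDER BY

Fix: Swap the clauses: ORDER BY first, then LIMIT

Corrected query:
SELECT * FROM transactions ORDER BY amount DESC LIMIT 4

Result:
id | account | kind       | amount  | fee  
---+---------+------------+---------+------
6  | ACC-102 | transfer   | 4332.94 | 21.72
4  | ACC-103 | withdrawal | 4012.72 | 1.37 
9  | ACC-102 | payment    | 3081.5  | 12.15
2  | ACC-106 | withdrawal | 2635.93 | 19.72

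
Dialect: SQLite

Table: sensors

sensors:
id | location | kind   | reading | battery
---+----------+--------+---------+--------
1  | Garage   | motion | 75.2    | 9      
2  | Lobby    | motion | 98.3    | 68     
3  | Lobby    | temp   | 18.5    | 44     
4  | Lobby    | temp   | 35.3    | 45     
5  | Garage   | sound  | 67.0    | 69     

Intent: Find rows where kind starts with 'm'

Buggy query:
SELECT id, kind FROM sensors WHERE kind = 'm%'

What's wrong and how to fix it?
Bug: Wildcards only work with LIKE; '=' treats '%' as a literal character

Fix: Use LIKE for wildcard pattern matching

Corrected query:
SELECT id, kind FROM sensors WHERE kind LIKE 'm%'

Result:
id | kind  
---+-------
1  | motion
2  | motion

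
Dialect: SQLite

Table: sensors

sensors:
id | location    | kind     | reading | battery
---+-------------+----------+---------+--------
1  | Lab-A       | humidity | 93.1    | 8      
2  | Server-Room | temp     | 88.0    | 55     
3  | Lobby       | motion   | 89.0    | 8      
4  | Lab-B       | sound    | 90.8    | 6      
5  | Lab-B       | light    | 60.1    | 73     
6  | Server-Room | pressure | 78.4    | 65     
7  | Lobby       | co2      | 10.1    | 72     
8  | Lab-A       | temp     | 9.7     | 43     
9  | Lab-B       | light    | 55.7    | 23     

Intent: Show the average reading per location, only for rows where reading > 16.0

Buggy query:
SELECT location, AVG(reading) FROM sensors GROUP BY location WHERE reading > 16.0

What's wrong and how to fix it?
Bug: WHERE cannot follow GROUP BY

Fix: Move the WHERE clause before GROUP BY

Corrected query:
SELECT location, AVG(reading) FROM sensors WHERE reading > 16.0 GROUP BY location

Result:
location    | AVG(reading)
------------+-------------
Lab-A       | 93.1        
Lab-B       | 68.866667   
Lobby       | 89          
Server-Room | 83.2        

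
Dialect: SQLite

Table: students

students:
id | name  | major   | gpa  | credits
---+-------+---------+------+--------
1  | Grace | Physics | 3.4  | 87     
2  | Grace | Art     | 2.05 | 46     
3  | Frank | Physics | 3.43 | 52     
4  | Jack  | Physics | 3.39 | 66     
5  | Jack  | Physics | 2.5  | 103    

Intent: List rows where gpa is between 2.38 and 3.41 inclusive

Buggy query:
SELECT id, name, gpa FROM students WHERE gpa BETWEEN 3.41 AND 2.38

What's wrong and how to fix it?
Bug: BETWEEN expects the lower bound first; with 3.41 AND 2.38 the range is empty

Fix: Write BETWEEN 2.38 AND 3.41

Corrected query:
SELECT id, name, gpa FROM students WHERE gpa BETWEEN 2.38 AND 3.41

Result:
id | name  | gpa 
---+-------+-----
1  | Grace | 3.4 
4  | Jack  | 3.39
5  | Jack  | 2.5 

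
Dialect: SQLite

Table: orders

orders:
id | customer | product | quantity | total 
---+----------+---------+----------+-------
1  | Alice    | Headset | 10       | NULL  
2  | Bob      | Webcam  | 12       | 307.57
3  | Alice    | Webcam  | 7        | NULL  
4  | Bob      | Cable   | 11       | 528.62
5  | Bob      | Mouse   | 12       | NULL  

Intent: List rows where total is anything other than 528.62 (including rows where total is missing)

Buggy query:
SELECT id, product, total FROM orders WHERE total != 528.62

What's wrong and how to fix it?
Bug: 'total != 528.62' is unknown when total is NULL, so NULL rows are silently excluded

Fix: Add an explicit OR total IS NULL to include the missing-value rows

Corrected query:
SELECT id, product, total FROM orders WHERE total != 528.62 OR total IS NULL

Result:
id | product | total 
---+---------+-------
1  | Headset | NULL  
2  | Webcam  | 307.57
3  | Webcam  | NULL  
5  | Mouse   | NULL  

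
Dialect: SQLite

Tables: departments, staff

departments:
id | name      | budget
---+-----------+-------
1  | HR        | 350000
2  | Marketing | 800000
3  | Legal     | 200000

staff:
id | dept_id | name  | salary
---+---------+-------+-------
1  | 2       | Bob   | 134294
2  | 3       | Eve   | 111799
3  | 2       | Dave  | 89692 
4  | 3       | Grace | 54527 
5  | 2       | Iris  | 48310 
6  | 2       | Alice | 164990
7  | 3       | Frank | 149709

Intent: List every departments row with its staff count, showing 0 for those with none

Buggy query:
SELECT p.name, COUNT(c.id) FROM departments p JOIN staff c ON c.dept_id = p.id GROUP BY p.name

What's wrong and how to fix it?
Bug: INNER JOIN drops departments rows that have no matching staff rows

Fix: Use LEFT JOIN so parents without children still appear (COUNT(c.id) gives 0)

Corrected query:
SELECT p.name, COUNT(c.id) FROM departments p LEFT JOIN staff c ON c.dept_id = p.id GROUP BY p.name

Result:
name      | COUNT(c.id)
----------+------------
HR        | 0          
Legal     | 3          
Marketing | 4          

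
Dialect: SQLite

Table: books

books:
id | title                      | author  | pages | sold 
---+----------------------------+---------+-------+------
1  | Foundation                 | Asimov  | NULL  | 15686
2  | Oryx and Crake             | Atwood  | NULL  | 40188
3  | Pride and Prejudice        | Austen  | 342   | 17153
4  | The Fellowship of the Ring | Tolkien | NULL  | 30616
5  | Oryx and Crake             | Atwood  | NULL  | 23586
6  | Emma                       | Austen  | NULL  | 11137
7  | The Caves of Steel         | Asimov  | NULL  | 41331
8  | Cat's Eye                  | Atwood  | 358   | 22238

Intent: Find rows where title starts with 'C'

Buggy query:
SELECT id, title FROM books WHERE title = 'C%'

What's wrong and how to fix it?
Bug: '=' compares the literal string including the % character; pattern matching needs LIKE

Fix: Replace '=' with LIKE so 'C%' is treated as a pattern

Corrected query:
SELECT id, title FROM books WHERE title LIKE 'C%'

Result:
id | title    
---+----------
8  | Cat's Eye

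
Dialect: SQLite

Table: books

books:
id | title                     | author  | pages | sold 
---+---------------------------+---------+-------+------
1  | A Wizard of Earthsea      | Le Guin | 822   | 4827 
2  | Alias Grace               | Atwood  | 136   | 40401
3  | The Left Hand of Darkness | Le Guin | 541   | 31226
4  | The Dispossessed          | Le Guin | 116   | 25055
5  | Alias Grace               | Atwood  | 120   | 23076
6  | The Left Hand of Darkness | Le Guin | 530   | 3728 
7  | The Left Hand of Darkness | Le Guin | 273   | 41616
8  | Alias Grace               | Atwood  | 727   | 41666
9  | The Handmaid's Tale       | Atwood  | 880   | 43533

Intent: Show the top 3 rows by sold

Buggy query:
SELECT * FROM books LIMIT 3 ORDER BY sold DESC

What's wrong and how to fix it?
Bug: ORDER BY cannot follow LIMIT; LIMIT is the final clause

Fix: Sort with ORDER BY, then apply LIMIT

Corrected query:
SELECT * FROM books ORDER BY sold DESC LIMIT 3

Result:
id | title                     | author  | pages | sold 
---+---------------------------+---------+-------+------
9  | The Handmaid's Tale       | Atwood  | 880   | 43533
8  | Alias Grace               | Atwood  | 727   | 41666
7  | The Left Hand of Darkness | Le Guin | 273   | 41616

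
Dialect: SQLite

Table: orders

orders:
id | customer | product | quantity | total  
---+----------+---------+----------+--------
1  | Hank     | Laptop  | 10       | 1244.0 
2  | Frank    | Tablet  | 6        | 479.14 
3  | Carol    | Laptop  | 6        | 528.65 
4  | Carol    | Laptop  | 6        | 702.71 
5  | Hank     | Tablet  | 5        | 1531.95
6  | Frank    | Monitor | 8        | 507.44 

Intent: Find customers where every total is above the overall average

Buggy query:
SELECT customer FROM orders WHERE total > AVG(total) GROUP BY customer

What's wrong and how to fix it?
Bug: AVG() is an aggregate; it can't sit directly in WHERE

Fix: Use a subquery for AVG and a HAVING MIN(...) filter so the condition holds for every row in the group

Corrected query:
SELECT customer FROM orders GROUP BY customer HAVING MIN(total) > (SELECT AVG(total) FROM orders)

Result:
customer
--------
Hank    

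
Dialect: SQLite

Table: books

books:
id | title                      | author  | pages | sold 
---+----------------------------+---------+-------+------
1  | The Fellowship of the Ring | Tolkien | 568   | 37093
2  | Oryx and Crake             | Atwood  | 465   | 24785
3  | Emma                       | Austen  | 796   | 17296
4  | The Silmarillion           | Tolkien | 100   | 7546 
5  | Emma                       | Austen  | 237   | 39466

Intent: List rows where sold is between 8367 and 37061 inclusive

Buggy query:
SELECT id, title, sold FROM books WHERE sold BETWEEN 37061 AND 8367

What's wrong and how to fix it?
Bug: BETWEEN expects the lower bound first; with 37061 AND 8367 the range is empty

Fix: Write BETWEEN 8367 AND 37061

Corrected query:
SELECT id, title, sold FROM books WHERE sold BETWEEN 8367 AND 37061

Result:
id | title          | sold 
---+----------------+------
2  | Oryx and Crake | 24785
3  | Emma           | 17296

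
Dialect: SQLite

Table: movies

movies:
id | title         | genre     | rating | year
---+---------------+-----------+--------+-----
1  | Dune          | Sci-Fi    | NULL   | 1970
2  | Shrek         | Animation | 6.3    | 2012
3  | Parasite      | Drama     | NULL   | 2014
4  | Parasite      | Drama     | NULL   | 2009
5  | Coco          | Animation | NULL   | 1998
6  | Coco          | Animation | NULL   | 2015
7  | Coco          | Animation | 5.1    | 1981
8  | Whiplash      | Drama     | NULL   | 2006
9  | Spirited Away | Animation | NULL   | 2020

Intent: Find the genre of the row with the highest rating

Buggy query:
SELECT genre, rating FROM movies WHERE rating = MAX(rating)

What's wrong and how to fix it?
Bug: WHERE is evaluated per row; an aggregate over the whole table isn't defined there

Fix: Wrap MAX in a scalar subquery so WHERE compares against a single value

Corrected query:
SELECT genre, rating FROM movies WHERE rating = (SELECT MAX(rating) FROM movies)

Result:
genre     | rating
----------+-------
Animation | 6.3   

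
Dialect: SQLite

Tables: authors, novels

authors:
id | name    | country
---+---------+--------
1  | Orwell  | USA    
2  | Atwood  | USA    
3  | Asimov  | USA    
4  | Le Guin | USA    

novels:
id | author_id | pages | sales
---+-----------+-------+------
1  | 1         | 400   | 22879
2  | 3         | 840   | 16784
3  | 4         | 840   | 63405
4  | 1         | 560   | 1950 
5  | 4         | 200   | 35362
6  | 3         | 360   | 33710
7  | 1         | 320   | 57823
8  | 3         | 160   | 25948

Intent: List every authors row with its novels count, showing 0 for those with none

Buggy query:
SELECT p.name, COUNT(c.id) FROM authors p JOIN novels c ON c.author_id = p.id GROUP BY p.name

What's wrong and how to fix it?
Bug: INNER JOIN drops authors rows that have no matching novels rows

Fix: Use LEFT JOIN so parents without children still appear (COUNT(c.id) gives 0)

Corrected query:
SELECT p.name, COUNT(c.id) FROM authors p LEFT JOIN novels c ON c.author_id = p.id GROUP BY p.name

Result:
name    | COUNT(c.id)
--------+------------
Asimov  | 3          
Atwood  | 0          
Le Guin | 2          
Orwell  | 3          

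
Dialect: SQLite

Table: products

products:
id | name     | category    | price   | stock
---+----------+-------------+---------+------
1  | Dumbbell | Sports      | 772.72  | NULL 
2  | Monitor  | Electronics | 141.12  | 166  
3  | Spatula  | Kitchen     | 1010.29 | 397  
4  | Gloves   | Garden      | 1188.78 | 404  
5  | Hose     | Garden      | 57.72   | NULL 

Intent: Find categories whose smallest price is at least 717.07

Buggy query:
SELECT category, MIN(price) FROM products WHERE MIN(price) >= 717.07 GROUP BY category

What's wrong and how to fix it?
Bug: Aggregates like MIN are computed per group after WHERE runs

Fix: Use HAVING for the per-group MIN condition

Corrected query:
SELECT category, MIN(price) FROM products GROUP BY category HAVING MIN(price) >= 717.07

Result:
category | MIN(price)
---------+-----------
Kitchen  | 1010.29   
Sports   | 772.72    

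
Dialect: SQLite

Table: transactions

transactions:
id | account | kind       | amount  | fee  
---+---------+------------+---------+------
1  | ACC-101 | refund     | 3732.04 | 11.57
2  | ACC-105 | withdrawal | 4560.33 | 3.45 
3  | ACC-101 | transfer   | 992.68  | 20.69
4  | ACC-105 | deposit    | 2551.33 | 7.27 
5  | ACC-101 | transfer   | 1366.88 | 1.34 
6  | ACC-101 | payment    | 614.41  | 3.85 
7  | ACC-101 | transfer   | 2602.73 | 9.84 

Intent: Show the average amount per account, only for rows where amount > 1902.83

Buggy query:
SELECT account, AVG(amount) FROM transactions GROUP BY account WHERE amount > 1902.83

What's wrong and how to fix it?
Bug: Row-level WHERE must come before GROUP BY in the clause order

Fix: Move the WHERE clause before GROUP BY

Corrected query:
SELECT account, AVG(amount) FROM transactions WHERE amount > 1902.83 GROUP BY account

Result:
account | AVG(amount)
--------+------------
ACC-101 | 3167.385   
ACC-105 | 3555.83    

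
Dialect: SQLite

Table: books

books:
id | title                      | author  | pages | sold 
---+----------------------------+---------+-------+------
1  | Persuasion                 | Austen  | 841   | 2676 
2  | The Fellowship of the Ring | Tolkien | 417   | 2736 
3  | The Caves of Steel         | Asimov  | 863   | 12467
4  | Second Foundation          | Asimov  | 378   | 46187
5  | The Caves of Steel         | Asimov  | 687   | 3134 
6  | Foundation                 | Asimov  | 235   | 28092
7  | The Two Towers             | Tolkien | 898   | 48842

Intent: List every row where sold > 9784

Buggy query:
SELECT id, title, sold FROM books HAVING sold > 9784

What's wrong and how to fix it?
Bug: HAVING filters the output of aggregation, but this query has no GROUP BY and no aggregate functions, so SQLite rejects it (HAVING clause on a non-aggregate query); the condition here is per row

Fix: Use WHERE for row-level filtering

Corrected query:
SELECT id, title, sold FROM books WHERE sold > 9784

Result:
id | title              | sold 
---+--------------------+------
3  | The Caves of Steel | 12467
4  | Second Foundation  | 46187
6  | Foundation         | 28092
7  | The Two Towers     | 48842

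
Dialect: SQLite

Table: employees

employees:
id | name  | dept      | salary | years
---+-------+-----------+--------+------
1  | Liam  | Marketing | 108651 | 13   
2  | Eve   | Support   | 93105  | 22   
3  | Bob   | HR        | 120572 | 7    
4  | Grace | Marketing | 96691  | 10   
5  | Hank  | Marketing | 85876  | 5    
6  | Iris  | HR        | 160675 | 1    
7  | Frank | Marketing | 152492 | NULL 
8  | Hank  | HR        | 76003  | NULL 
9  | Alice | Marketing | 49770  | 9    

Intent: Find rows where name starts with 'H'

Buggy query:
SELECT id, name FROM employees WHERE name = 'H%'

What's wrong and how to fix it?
Bug: Wildcards only work with LIKE; '=' treats '%' as a literal character

Fix: Use LIKE for wildcard pattern matching

Corrected query:
SELECT id, name FROM employees WHERE name LIKE 'H%'

Result:
id | name
---+-----
5  | Hank
8  | Hank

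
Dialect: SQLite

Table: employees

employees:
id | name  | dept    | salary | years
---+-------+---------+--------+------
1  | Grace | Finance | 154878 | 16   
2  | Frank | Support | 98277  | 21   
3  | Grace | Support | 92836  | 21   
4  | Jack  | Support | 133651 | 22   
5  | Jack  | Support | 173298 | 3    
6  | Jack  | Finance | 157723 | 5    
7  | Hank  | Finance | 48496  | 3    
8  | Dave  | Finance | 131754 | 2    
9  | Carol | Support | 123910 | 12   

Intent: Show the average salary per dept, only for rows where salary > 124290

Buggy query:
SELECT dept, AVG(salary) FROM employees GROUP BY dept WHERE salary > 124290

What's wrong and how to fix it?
Bug: Row-level WHERE must come before GROUP BY in the clause order

Fix: Place WHERE between FROM and GROUP BY

Corrected query:
SELECT dept, AVG(salary) FROM employees WHERE salary > 124290 GROUP BY dept

Result:
dept    | AVG(salary)  
--------+--------------
Finance | 148118.333333
Support | 153474.5     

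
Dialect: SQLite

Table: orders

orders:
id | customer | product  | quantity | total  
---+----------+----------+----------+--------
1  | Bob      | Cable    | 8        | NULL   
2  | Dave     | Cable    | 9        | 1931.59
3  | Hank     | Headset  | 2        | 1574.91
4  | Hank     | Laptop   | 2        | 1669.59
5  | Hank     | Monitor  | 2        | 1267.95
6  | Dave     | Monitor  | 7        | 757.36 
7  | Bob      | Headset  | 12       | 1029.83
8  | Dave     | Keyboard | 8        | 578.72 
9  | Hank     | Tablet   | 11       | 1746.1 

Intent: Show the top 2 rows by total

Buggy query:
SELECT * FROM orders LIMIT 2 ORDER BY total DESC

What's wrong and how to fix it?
Bug: LIMIT must come after ORDER BY

Fix: Swap the clauses: ORDER BY first, then LIMIT

Corrected query:
SELECT * FROM orders ORDER BY total DESC LIMIT 2

Result:
id | customer | product | quantity | total  
---+----------+---------+----------+--------
2  | Dave     | Cable   | 9        | 1931.59
9  | Hank     | Tablet  | 11       | 1746.1 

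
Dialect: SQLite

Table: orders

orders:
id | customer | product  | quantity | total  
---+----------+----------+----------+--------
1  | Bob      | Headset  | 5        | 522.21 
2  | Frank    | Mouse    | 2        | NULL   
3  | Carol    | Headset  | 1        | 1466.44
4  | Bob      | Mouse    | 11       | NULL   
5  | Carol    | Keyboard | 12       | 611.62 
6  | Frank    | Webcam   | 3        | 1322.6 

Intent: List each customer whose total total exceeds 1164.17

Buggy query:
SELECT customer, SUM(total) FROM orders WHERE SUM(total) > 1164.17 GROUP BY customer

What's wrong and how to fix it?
Bug: WHERE runs before GROUP BY, so aggregates aren't available there

Fix: Use HAVING (which filters groups after aggregation) instead of WHERE

Corrected query:
SELECT customer, SUM(total) FROM orders GROUP BY customer HAVING SUM(total) > 1164.17

Result:
customer | SUM(total)
---------+-----------
Carol    | 2078.06   
Frank    | 1322.6    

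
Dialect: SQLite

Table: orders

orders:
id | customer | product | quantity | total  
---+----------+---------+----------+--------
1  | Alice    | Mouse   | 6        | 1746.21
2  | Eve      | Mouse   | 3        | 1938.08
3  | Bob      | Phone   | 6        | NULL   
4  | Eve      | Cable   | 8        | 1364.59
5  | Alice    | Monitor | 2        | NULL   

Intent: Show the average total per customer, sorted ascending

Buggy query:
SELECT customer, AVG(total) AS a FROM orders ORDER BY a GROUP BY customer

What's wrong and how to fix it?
Bug: GROUP BY must precede ORDER BY

Fix: Move ORDER BY to the end, after GROUP BY

Corrected query:
SELECT customer, AVG(total) AS a FROM orders GROUP BY customer ORDER BY a

Result:
customer | a       
---------+---------
Bob      | NULL    
Eve      | 1651.335
Alice    | 1746.21 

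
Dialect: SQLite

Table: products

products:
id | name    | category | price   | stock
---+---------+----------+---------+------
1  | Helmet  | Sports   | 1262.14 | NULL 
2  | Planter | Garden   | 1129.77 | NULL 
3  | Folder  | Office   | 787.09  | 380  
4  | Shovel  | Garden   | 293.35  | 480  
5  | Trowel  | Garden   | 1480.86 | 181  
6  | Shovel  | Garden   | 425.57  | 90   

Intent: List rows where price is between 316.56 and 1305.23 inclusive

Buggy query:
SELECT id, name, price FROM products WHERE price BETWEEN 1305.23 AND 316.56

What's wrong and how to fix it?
Bug: BETWEEN expects the lower bound first; with 1305.23 AND 316.56 the range is empty

Fix: Swap the bounds so the smaller value comes first

Corrected query:
SELECT id, name, price FROM products WHERE price BETWEEN 316.56 AND 1305.23

Result:
id | name    | price  
---+---------+--------
1  | Helmet  | 1262.14
2  | Planter | 1129.77
3  | Folder  | 787.09 
6  | Shovel  | 425.57 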